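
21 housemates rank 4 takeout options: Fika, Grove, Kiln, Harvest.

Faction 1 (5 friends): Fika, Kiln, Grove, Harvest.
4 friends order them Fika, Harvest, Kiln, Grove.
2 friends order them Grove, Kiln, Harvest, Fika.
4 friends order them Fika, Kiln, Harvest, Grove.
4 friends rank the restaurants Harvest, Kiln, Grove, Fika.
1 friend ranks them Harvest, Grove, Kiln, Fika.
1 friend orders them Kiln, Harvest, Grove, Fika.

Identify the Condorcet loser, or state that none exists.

Grove

Head-to-head results (21 friends):
Fika–Grove: Fika 13–8.
Fika vs Kiln: 5+4+4 = 13 for Fika, 8 for Kiln — Fika by 13–8.
Fika vs Harvest: Fika preferred on 5+4+4 = 13 ballots; Fika wins 13–8.
Grove vs Kiln: Grove preferred on 2+1 = 3 ballots; Kiln wins 18–3.
Grove vs Harvest: 5+2 = 7 for Grove, 14 for Harvest — Harvest by 14–7.
Kiln vs Harvest: 5+2+4+1 = 12 for Kiln, 9 for Harvest — Kiln by 12–9.
Grove loses to every other restaurant — it is the Condorcet loser.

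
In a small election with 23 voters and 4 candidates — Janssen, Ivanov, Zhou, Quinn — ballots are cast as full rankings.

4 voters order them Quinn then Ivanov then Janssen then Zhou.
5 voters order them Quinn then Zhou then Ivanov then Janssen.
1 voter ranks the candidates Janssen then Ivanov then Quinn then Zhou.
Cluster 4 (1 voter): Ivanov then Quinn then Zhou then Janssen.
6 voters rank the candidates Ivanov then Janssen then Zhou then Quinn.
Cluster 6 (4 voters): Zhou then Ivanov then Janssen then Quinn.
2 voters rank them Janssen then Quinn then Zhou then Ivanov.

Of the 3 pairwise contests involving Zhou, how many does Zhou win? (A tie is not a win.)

Zhou against each rival (23 voters):
Zhou vs Janssen: Janssen, 13–10.
Zhou vs Ivanov: Zhou preferred on 5+4+2 = 11 ballots; Ivanov wins 12–11.
Zhou vs Quinn: 10 to 13, Quinn.
Zhou beats no one; loses to Janssen, Ivanov, Quinn — 0 pairwise wins.

0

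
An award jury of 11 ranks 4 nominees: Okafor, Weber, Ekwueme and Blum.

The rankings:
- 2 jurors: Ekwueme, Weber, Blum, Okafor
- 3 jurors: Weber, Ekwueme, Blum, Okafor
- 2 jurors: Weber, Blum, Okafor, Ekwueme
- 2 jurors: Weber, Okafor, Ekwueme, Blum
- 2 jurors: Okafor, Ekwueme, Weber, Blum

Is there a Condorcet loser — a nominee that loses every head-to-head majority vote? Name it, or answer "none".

Head-to-head results (11 jurors):
Okafor vs Weber: Weber wins 9–2.
Okafor–Ekwueme: Okafor 6–5.
Okafor vs Blum: Blum, 7–4.
Weber vs Ekwueme: Weber is ranked higher on 3+2+2 = 7 ballots, Ekwueme on 4. Weber wins 7–4.
Weber vs Blum: Weber wins 11–0.
Ekwueme vs Blum: Ekwueme wins 9–2.
Every nominee wins at least one matchup (Okafor beats Ekwueme; Weber beats Okafor; Ekwueme beats Blum; Blum beats Okafor), so there is no Condorcet loser.

none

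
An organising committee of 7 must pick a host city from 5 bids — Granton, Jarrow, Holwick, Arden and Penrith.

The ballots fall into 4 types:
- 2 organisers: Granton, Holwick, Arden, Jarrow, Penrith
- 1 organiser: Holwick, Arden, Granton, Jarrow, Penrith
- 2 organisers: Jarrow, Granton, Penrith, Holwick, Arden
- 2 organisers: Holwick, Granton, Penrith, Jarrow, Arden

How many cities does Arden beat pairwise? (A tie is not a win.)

Arden against each rival (7 organisers):
Arden vs Granton: 1 to 6, Granton.
Arden vs Jarrow: Jarrow wins 4–3.
Arden–Holwick: Holwick 7–0.
Arden vs Penrith: Arden preferred on 2+1 = 3 ballots; Penrith wins 4–3.
Arden beats no one; loses to Granton, Jarrow, Holwick, Penrith — 0 pairwise wins.

0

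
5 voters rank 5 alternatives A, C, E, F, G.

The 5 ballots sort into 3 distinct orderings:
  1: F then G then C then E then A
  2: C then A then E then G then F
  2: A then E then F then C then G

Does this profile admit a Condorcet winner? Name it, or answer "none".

Pairwise majorities:
A–C: C 3–2.
A vs E: A, 4–1.
A vs F: A, 4–1.
A vs G: A wins 4–1.
C vs E: C wins 3–2.
C vs F: F wins 3–2.
C vs G: C, 4–1.
E vs F: E, 4–1.
E vs G: E, 4–1.
F vs G: F, 3–2.
No alternative is unbeaten: A loses to C; C loses to F; E loses to A; F loses to A; G loses to A. In particular A > F > C > A is a majority cycle — no Condorcet winner exists.

none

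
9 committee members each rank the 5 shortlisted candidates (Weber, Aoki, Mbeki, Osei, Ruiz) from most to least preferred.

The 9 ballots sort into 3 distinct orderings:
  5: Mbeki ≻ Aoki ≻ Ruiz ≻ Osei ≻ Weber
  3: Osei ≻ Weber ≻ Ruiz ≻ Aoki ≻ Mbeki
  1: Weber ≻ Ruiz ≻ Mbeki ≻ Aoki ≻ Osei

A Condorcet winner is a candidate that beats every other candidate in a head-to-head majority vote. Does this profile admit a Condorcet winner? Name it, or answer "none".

Check each pair by majority over 9 ballots:
Weber vs Aoki: 4 to 5, Aoki.
Weber vs Mbeki: Weber is ranked higher on 3+1 = 4 ballots, Mbeki on 5. Mbeki wins 5–4.
Weber vs Osei: 1 for Weber, 8 for Osei — Osei by 8–1.
Weber vs Ruiz: Weber is ranked higher on 3+1 = 4 ballots, Ruiz on 5. Ruiz wins 5–4.
Aoki vs Mbeki: 3 to 6, Mbeki.
Aoki vs Osei: 6 to 3, Aoki.
Aoki vs Ruiz: Aoki preferred on 5 ballots; Aoki wins 5–4.
Mbeki vs Osei: 5+1 = 6 for Mbeki, 3 for Osei — Mbeki by 6–3.
Mbeki vs Ruiz: 5 to 4, Mbeki.
Osei vs Ruiz: Osei is ranked higher on 3 ballots, Ruiz on 6. Ruiz wins 6–3.
Mbeki wins every pairwise contest, so Mbeki is the Condorcet winner.

Mbeki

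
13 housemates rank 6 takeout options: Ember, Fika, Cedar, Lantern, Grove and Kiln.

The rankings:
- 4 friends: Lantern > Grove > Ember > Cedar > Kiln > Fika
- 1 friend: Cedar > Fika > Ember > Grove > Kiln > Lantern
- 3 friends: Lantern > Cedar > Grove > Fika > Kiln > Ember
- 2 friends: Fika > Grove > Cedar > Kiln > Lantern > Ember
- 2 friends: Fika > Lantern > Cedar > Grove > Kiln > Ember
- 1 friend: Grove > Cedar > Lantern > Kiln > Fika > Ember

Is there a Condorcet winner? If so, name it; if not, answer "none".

Lantern

Check each pair by majority over 13 ballots:
Ember–Fika: Fika 9–4.
Ember vs Cedar: Cedar, 9–4.
Ember vs Lantern: Lantern, 12–1.
Ember vs Grove: Grove wins 12–1.
Ember vs Kiln: Kiln, 8–5.
Fika–Cedar: Cedar 9–4.
Fika vs Lantern: Lantern wins 8–5.
Fika vs Grove: Grove wins 8–5.
Fika vs Kiln: Fika, 8–5.
Cedar–Lantern: Lantern 9–4.
Cedar vs Grove: Grove wins 7–6.
Cedar–Kiln: Cedar 13–0.
Lantern vs Grove: Lantern, 9–4.
Lantern–Kiln: Lantern 10–3.
Grove–Kiln: Grove 13–0.
Lantern defeats every rival head-to-head and is the Condorcet winner.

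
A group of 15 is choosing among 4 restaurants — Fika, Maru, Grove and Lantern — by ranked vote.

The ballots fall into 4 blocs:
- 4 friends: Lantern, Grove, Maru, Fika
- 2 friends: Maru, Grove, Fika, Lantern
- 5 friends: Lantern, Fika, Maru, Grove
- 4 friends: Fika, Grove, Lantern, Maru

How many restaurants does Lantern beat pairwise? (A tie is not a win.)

Lantern against each rival (15 friends):
Lantern vs Fika: 4+5 = 9 for Lantern, 6 for Fika — Lantern by 9–6.
Lantern vs Maru: Lantern preferred on 4+5+4 = 13 ballots; Lantern wins 13–2.
Lantern–Grove: Lantern 9–6.
Lantern beats Fika, Maru, Grove — 3 pairwise wins.

3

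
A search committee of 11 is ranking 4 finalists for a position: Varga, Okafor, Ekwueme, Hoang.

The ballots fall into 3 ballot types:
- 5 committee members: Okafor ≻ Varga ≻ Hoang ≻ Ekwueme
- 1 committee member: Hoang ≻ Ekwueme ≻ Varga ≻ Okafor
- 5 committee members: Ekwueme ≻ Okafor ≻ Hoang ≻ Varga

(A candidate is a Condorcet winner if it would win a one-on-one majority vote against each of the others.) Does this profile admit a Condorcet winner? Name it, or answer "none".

Check each pair by majority over 11 ballots:
Varga vs Okafor: Varga is ranked higher on 1 ballot, Okafor on 10. Okafor wins 10–1.
Varga vs Ekwueme: 5 for Varga, 6 for Ekwueme — Ekwueme by 6–5.
Varga vs Hoang: 5 for Varga, 6 for Hoang — Hoang by 6–5.
Okafor vs Ekwueme: 5 to 6, Ekwueme.
Okafor vs Hoang: Okafor is ranked higher on 5+5 = 10 ballots, Hoang on 1. Okafor wins 10–1.
Ekwueme vs Hoang: Ekwueme preferred on 5 ballots; Hoang wins 6–5.
Every candidate loses at least once (Varga loses to Okafor; Okafor loses to Ekwueme; Ekwueme loses to Hoang; Hoang loses to Okafor). The majority relation contains the cycle Okafor → Hoang → Ekwueme → Okafor, so there is no Condorcet winner.

none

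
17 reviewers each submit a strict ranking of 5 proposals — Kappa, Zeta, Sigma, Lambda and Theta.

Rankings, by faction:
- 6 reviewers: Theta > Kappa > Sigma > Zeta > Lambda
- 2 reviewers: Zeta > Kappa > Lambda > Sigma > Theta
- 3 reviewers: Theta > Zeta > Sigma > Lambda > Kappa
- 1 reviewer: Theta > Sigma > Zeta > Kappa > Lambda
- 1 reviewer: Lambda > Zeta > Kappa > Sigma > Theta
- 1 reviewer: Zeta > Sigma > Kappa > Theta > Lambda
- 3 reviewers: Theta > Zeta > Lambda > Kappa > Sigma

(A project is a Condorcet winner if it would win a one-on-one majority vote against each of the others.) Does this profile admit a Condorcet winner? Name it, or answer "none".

Theta

Check each pair by majority over 17 ballots:
Kappa–Zeta: Zeta 11–6.
Kappa vs Sigma: Kappa wins 12–5.
Kappa–Lambda: Kappa 10–7.
Kappa vs Theta: Theta wins 13–4.
Zeta–Sigma: Zeta 10–7.
Zeta–Lambda: Zeta 16–1.
Zeta vs Theta: Theta, 13–4.
Sigma–Lambda: Sigma 11–6.
Sigma–Theta: Theta 13–4.
Lambda–Theta: Theta 14–3.
Theta wins every pairwise contest, so Theta is the Condorcet winner.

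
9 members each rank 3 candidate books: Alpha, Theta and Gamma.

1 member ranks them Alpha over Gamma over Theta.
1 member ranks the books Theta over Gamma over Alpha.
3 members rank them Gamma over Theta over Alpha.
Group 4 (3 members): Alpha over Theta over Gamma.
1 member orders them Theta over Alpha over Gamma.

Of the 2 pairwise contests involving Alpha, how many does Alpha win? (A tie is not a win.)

1

Alpha against each rival (9 members):
Alpha vs Theta: Alpha preferred on 1+3 = 4 ballots; Theta wins 5–4.
Alpha vs Gamma: 5 to 4, Alpha.
Alpha beats Gamma; loses to Theta — 1 pairwise win.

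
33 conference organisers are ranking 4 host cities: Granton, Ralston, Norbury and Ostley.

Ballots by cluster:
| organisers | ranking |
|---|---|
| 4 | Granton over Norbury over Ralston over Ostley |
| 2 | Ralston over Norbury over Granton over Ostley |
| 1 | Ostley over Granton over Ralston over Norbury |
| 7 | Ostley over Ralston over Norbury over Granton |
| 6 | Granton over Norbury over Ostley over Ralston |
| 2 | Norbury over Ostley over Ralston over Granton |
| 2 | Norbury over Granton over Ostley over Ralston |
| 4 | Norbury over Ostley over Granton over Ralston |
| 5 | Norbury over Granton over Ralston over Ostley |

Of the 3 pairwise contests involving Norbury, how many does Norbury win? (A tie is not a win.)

3

Norbury against each rival (33 organisers):
Norbury vs Granton: 22 to 11, Norbury.
Norbury vs Ralston: 4+6+2+2+4+5 = 23 for Norbury, 10 for Ralston — Norbury by 23–10.
Norbury–Ostley: Norbury 25–8.
Norbury beats Granton, Ralston, Ostley — 3 pairwise wins.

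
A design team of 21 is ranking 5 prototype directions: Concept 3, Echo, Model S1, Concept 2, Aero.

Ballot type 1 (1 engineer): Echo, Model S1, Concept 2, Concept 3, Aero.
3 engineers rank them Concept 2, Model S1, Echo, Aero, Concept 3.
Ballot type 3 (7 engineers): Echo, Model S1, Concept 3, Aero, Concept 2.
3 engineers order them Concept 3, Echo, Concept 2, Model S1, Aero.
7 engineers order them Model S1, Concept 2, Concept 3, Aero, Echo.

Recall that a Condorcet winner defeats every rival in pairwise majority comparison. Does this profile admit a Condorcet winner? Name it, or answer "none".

Echo

Check each pair by majority over 21 ballots:
Concept 3 vs Echo: Echo, 11–10.
Concept 3 vs Model S1: Model S1 wins 18–3.
Concept 3 vs Concept 2: Concept 2 wins 11–10.
Concept 3–Aero: Concept 3 18–3.
Echo vs Model S1: Echo, 11–10.
Echo–Concept 2: Echo 11–10.
Echo–Aero: Echo 14–7.
Model S1–Concept 2: Model S1 15–6.
Model S1 vs Aero: Model S1 wins 21–0.
Concept 2 vs Aero: Concept 2 wins 14–7.
Only Echo has no losses; Echo is the Condorcet winner.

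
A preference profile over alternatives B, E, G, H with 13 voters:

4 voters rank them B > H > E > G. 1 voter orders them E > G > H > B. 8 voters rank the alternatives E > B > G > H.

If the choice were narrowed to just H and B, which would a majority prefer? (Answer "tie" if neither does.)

Ballots ranking H above B: 1.
Ballots ranking B above H: 13 − 1 = 12.
B wins the head-to-head 12–1.

B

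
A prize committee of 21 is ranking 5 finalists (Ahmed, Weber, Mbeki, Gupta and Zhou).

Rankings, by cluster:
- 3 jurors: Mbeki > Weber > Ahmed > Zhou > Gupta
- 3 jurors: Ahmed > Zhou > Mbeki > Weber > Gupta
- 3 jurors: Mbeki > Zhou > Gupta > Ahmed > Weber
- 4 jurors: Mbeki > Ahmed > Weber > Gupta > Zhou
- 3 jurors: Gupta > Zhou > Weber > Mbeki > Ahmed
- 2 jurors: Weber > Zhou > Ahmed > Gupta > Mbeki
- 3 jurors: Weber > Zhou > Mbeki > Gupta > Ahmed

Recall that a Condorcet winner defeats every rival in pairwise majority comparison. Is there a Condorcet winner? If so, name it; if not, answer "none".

Check each pair by majority over 21 ballots:
Ahmed vs Weber: Ahmed is ranked higher on 3+3+4 = 10 ballots, Weber on 11. Weber wins 11–10.
Ahmed vs Mbeki: 5 to 16, Mbeki.
Ahmed vs Gupta: Ahmed is ranked higher on 3+3+4+2 = 12 ballots, Gupta on 9. Ahmed wins 12–9.
Ahmed vs Zhou: 10 to 11, Zhou.
Weber vs Mbeki: 8 to 13, Mbeki.
Weber vs Gupta: 3+3+4+2+3 = 15 for Weber, 6 for Gupta — Weber by 15–6.
Weber vs Zhou: Weber preferred on 3+4+2+3 = 12 ballots; Weber wins 12–9.
Mbeki vs Gupta: 16 to 5, Mbeki.
Mbeki vs Zhou: 10 to 11, Zhou.
Gupta vs Zhou: 4+3 = 7 for Gupta, 14 for Zhou — Zhou by 14–7.
Each nominee drops at least one matchup (Ahmed loses to Weber; Weber loses to Mbeki; Mbeki loses to Zhou; Gupta loses to Ahmed; Zhou loses to Weber); the cycle Weber beats Zhou beats Mbeki beats Weber rules out a Condorcet winner.

none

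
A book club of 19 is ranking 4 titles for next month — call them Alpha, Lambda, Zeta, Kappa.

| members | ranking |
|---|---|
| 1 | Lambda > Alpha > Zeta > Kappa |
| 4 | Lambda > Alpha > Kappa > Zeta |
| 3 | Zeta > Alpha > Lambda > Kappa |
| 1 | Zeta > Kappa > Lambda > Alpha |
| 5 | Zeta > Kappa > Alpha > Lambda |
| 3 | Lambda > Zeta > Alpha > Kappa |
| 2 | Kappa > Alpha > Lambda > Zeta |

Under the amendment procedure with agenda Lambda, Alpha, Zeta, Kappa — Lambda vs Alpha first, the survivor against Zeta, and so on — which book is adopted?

Round 1: Lambda vs Alpha — 9–10, Alpha advances.
Round 2: Alpha vs Zeta — 7–12, Zeta advances.
Round 3: Zeta vs Kappa — 13–6, Zeta advances.
The agenda winner is Zeta.

Zeta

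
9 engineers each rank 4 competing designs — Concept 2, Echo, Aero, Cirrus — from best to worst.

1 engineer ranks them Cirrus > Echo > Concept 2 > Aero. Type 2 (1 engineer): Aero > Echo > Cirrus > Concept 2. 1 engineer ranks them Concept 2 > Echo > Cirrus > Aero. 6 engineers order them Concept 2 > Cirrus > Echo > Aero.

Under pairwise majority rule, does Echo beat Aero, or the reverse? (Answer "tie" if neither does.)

Ballots ranking Echo above Aero: 1 + 1 + 6 = 8.
Ballots ranking Aero above Echo: 9 − 8 = 1.
Echo wins the head-to-head 8–1.

Echo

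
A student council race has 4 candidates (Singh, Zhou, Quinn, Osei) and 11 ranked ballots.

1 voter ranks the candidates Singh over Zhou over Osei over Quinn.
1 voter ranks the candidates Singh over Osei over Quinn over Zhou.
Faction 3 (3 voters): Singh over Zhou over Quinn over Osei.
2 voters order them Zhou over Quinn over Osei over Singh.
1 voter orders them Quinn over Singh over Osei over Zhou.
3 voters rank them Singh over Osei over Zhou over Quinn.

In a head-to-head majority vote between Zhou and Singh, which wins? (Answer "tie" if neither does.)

Singh

Ballots ranking Zhou above Singh: 2.
Ballots ranking Singh above Zhou: 11 − 2 = 9.
Singh wins the head-to-head 9–2.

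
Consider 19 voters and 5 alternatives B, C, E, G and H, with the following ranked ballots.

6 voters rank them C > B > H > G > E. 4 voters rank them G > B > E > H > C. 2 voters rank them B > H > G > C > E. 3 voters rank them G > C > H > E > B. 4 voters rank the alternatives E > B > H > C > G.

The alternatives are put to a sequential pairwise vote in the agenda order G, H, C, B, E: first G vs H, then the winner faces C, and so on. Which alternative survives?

B

Round 1: G vs H — 7–12, H advances.
Round 2: H vs C — 10–9, H advances.
Round 3: H vs B — 3–16, B advances.
Round 4: B vs E — 12–7, B advances.
The agenda winner is B.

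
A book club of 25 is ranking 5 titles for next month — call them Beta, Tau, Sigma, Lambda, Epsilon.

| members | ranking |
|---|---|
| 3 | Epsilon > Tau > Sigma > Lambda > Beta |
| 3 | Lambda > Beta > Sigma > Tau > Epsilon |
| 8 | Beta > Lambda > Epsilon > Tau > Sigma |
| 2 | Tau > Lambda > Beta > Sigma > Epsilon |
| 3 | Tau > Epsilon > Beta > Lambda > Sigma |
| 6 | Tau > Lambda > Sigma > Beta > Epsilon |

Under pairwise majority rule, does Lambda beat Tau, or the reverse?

Tau

Ballots ranking Lambda above Tau: 3 + 8 = 11.
Ballots ranking Tau above Lambda: 25 − 11 = 14.
Tau wins the head-to-head 14–11.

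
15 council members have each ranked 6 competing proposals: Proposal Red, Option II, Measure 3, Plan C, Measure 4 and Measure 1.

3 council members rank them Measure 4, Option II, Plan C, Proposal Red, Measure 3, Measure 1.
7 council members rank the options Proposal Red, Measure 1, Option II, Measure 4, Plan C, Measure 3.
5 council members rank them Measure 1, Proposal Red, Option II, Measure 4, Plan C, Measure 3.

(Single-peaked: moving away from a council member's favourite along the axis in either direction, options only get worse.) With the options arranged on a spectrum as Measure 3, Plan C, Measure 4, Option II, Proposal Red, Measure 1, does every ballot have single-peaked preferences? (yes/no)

yes

Axis positions: Measure 3=1, Plan C=2, Measure 4=3, Option II=4, Proposal Red=5, Measure 1=6.
Cluster 1 (peak Measure 4 at position 3): ranking walks positions 3-4-2-5-1-6, expanding outward from the peak — single-peaked.
Cluster 2 (peak Proposal Red at position 5): ranking walks positions 5-6-4-3-2-1, expanding outward from the peak — single-peaked.
Cluster 3 (peak Measure 1 at position 6): ranking walks positions 6-5-4-3-2-1, expanding outward from the peak — single-peaked.
Every ranking is single-peaked on this axis.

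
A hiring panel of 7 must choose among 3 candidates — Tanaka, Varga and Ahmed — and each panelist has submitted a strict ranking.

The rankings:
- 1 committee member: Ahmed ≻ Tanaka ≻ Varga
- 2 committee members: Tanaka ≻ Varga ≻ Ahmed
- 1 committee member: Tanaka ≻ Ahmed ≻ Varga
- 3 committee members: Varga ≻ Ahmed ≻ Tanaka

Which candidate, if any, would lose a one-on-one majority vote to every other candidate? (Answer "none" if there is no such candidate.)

none

Pairwise majorities:
Tanaka vs Varga: Tanaka is ranked higher on 1+2+1 = 4 ballots, Varga on 3. Tanaka wins 4–3.
Tanaka–Ahmed: Ahmed 4–3.
Varga vs Ahmed: 2+3 = 5 for Varga, 2 for Ahmed — Varga by 5–2.
No candidate is winless: Tanaka beats Varga; Varga beats Ahmed; Ahmed beats Tanaka. There is no Condorcet loser.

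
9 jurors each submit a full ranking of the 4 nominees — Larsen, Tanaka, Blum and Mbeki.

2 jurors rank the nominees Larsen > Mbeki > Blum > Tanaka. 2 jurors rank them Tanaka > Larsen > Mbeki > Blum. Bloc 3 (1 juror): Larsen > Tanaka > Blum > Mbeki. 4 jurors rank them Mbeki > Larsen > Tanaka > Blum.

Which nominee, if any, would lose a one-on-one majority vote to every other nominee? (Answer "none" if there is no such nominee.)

Blum

Head-to-head results (9 jurors):
Larsen vs Tanaka: 7 to 2, Larsen.
Larsen vs Blum: Larsen wins 9–0.
Larsen vs Mbeki: Larsen, 5–4.
Tanaka vs Blum: Tanaka wins 7–2.
Tanaka vs Mbeki: 2+1 = 3 for Tanaka, 6 for Mbeki — Mbeki by 6–3.
Blum vs Mbeki: Blum is ranked higher on 1 ballot, Mbeki on 8. Mbeki wins 8–1.
Only Blum has no wins; Blum is the Condorcet loser.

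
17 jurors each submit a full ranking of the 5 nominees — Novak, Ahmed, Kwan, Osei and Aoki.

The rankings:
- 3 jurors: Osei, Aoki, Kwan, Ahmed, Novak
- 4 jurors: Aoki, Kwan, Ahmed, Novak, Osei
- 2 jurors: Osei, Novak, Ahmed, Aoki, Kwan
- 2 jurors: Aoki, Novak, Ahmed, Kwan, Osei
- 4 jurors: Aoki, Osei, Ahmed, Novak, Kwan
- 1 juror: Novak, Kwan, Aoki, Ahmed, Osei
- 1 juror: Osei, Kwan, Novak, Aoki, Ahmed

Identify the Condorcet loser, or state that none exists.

none

Pairwise majorities:
Novak–Ahmed: Ahmed 11–6.
Novak vs Kwan: Novak wins 9–8.
Novak vs Osei: 4+2+1 = 7 for Novak, 10 for Osei — Osei by 10–7.
Novak vs Aoki: 2+1+1 = 4 for Novak, 13 for Aoki — Aoki by 13–4.
Ahmed–Kwan: Kwan 9–8.
Ahmed vs Osei: 4+2+1 = 7 for Ahmed, 10 for Osei — Osei by 10–7.
Ahmed vs Aoki: 2 to 15, Aoki.
Kwan vs Osei: 4+2+1 = 7 for Kwan, 10 for Osei — Osei by 10–7.
Kwan vs Aoki: Kwan preferred on 1+1 = 2 ballots; Aoki wins 15–2.
Osei vs Aoki: 3+2+1 = 6 for Osei, 11 for Aoki — Aoki by 11–6.
Every nominee wins at least one matchup (Novak beats Kwan; Ahmed beats Novak; Kwan beats Ahmed; Osei beats Novak; Aoki beats Novak), so there is no Condorcet loser.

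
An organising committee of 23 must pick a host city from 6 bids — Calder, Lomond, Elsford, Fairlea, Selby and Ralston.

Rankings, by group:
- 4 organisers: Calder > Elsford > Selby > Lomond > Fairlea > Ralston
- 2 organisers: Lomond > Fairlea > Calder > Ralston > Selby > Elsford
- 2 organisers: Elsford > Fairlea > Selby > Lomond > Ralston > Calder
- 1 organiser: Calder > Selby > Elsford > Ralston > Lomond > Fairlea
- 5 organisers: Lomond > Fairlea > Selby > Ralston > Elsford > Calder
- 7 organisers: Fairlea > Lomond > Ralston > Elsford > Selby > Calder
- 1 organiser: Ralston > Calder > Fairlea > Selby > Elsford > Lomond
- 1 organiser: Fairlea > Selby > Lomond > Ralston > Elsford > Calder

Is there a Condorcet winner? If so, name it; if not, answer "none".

Pairwise majorities:
Calder vs Lomond: 6 to 17, Lomond.
Calder vs Elsford: Calder is ranked higher on 4+2+1+1 = 8 ballots, Elsford on 15. Elsford wins 15–8.
Calder vs Fairlea: Calder preferred on 4+1+1 = 6 ballots; Fairlea wins 17–6.
Calder vs Selby: 4+2+1+1 = 8 for Calder, 15 for Selby — Selby by 15–8.
Calder vs Ralston: Calder preferred on 4+2+1 = 7 ballots; Ralston wins 16–7.
Lomond vs Elsford: Lomond is ranked higher on 2+5+7+1 = 15 ballots, Elsford on 8. Lomond wins 15–8.
Lomond vs Fairlea: 4+2+1+5 = 12 for Lomond, 11 for Fairlea — Lomond by 12–11.
Lomond vs Selby: 2+5+7 = 14 for Lomond, 9 for Selby — Lomond by 14–9.
Lomond vs Ralston: 21 to 2, Lomond.
Elsford vs Fairlea: 7 to 16, Fairlea.
Elsford vs Selby: Elsford is ranked higher on 4+2+7 = 13 ballots, Selby on 10. Elsford wins 13–10.
Elsford vs Ralston: Elsford preferred on 4+2+1 = 7 ballots; Ralston wins 16–7.
Fairlea vs Selby: 18 to 5, Fairlea.
Fairlea vs Ralston: 21 to 2, Fairlea.
Selby vs Ralston: 4+2+1+5+1 = 13 for Selby, 10 for Ralston — Selby by 13–10.
Only Lomond has no losses; Lomond is the Condorcet winner.

Lomond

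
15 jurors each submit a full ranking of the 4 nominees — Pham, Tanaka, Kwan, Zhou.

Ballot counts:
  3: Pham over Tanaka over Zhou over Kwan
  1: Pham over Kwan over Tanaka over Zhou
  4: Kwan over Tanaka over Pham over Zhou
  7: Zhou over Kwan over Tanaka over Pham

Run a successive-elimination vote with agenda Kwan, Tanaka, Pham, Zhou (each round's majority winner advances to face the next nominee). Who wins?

Zhou

Round 1: Kwan vs Tanaka — 12–3, Kwan advances.
Round 2: Kwan vs Pham — 11–4, Kwan advances.
Round 3: Kwan vs Zhou — 5–10, Zhou advances.
The agenda winner is Zhou.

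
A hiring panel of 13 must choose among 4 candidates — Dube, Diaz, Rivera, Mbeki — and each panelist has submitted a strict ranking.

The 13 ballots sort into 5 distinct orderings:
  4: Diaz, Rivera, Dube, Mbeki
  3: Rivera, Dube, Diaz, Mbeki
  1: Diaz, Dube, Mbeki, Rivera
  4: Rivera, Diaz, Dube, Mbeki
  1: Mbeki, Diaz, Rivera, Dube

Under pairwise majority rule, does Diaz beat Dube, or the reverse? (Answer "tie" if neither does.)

Diaz

Ballots ranking Diaz above Dube: 4 + 1 + 4 + 1 = 10.
Ballots ranking Dube above Diaz: 13 − 10 = 3.
Diaz wins the head-to-head 10–3.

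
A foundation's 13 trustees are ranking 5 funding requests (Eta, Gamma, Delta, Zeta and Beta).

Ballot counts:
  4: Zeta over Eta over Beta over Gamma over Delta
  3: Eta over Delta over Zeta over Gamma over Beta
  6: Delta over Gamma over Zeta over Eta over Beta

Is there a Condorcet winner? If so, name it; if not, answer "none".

Head-to-head results (13 reviewers):
Eta–Gamma: Eta 7–6.
Eta vs Delta: Eta wins 7–6.
Eta vs Zeta: Zeta, 10–3.
Eta vs Beta: Eta, 13–0.
Gamma–Delta: Delta 9–4.
Gamma–Zeta: Zeta 7–6.
Gamma–Beta: Gamma 9–4.
Delta vs Zeta: Delta, 9–4.
Delta–Beta: Delta 9–4.
Zeta–Beta: Zeta 13–0.
Each project drops at least one matchup (Eta loses to Zeta; Gamma loses to Eta; Delta loses to Eta; Zeta loses to Delta; Beta loses to Eta); the cycle Eta > Delta > Zeta > Eta rules out a Condorcet winner.

none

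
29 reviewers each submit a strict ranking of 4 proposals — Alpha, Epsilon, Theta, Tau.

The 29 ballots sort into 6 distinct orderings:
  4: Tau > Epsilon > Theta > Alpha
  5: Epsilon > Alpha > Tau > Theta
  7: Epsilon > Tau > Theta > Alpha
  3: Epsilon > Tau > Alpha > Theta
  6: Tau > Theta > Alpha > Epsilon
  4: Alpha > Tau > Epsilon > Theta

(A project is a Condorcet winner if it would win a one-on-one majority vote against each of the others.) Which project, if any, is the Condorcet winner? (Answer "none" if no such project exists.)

Head-to-head results (29 reviewers):
Alpha vs Epsilon: Epsilon wins 19–10.
Alpha vs Theta: Theta wins 17–12.
Alpha–Tau: Tau 20–9.
Epsilon–Theta: Epsilon 23–6.
Epsilon vs Tau: Epsilon wins 15–14.
Theta vs Tau: Tau wins 29–0.
Epsilon beats each of Alpha, Theta, Tau — Epsilon is the Condorcet winner.

Epsilon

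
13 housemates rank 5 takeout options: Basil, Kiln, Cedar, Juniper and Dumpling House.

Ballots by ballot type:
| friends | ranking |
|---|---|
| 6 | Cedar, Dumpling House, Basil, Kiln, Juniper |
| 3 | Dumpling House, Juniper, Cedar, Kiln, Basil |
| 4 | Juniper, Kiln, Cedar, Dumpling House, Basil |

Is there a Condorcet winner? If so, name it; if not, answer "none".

none

Pairwise majorities:
Basil vs Kiln: Kiln, 7–6.
Basil–Cedar: Cedar 13–0.
Basil vs Juniper: Basil is ranked higher on 6 ballots, Juniper on 7. Juniper wins 7–6.
Basil vs Dumpling House: 0 to 13, Dumpling House.
Kiln vs Cedar: Kiln is ranked higher on 4 ballots, Cedar on 9. Cedar wins 9–4.
Kiln vs Juniper: Juniper, 7–6.
Kiln vs Dumpling House: Dumpling House, 9–4.
Cedar vs Juniper: Cedar is ranked higher on 6 ballots, Juniper on 7. Juniper wins 7–6.
Cedar–Dumpling House: Cedar 10–3.
Juniper vs Dumpling House: Juniper is ranked higher on 4 ballots, Dumpling House on 9. Dumpling House wins 9–4.
No restaurant is unbeaten: Basil loses to Kiln; Kiln loses to Cedar; Cedar loses to Juniper; Juniper loses to Dumpling House; Dumpling House loses to Cedar. In particular Cedar → Dumpling House → Juniper → Cedar is a majority cycle — no Condorcet winner exists.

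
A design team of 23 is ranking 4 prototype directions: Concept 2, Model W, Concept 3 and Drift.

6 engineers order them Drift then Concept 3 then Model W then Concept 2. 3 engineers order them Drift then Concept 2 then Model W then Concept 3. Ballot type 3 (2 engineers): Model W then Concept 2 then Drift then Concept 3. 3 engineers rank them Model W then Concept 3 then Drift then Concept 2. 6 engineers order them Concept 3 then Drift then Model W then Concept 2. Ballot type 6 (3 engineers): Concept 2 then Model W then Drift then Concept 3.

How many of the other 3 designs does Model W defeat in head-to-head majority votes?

1

Model W against each rival (23 engineers):
Model W vs Concept 2: Model W wins 17–6.
Model W–Concept 3: Concept 3 12–11.
Model W vs Drift: Drift, 15–8.
Model W beats Concept 2; loses to Concept 3, Drift — 1 pairwise win.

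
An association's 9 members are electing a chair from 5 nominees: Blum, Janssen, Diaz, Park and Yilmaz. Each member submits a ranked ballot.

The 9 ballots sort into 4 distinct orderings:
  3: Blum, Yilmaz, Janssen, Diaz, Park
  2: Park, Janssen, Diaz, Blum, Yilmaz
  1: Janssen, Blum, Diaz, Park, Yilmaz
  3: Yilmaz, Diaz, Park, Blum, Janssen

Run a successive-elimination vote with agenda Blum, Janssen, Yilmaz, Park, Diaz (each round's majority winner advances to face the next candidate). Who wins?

Round 1: Blum vs Janssen — 6–3, Blum advances.
Round 2: Blum vs Yilmaz — 6–3, Blum advances.
Round 3: Blum vs Park — 4–5, Park advances.
Round 4: Park vs Diaz — 2–7, Diaz advances.
The agenda winner is Diaz.

Diaz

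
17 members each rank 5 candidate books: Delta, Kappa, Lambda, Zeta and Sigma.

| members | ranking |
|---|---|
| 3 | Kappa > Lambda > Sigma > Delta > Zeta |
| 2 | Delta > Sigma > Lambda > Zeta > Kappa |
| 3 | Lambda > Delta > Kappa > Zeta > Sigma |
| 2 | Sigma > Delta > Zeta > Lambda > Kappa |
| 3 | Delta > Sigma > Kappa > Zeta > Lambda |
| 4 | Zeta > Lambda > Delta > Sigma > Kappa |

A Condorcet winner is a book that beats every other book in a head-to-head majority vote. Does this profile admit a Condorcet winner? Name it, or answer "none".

none

Head-to-head results (17 members):
Delta vs Kappa: Delta, 14–3.
Delta vs Lambda: Lambda, 10–7.
Delta–Zeta: Delta 13–4.
Delta vs Sigma: Delta, 12–5.
Kappa vs Lambda: Lambda, 11–6.
Kappa vs Zeta: Kappa, 9–8.
Kappa vs Sigma: Sigma wins 11–6.
Lambda–Zeta: Zeta 9–8.
Lambda vs Sigma: Lambda wins 10–7.
Zeta vs Sigma: Sigma wins 10–7.
Every book loses at least once (Delta loses to Lambda; Kappa loses to Delta; Lambda loses to Zeta; Zeta loses to Delta; Sigma loses to Delta). The majority relation contains the cycle Delta > Zeta > Lambda > Delta, so there is no Condorcet winner.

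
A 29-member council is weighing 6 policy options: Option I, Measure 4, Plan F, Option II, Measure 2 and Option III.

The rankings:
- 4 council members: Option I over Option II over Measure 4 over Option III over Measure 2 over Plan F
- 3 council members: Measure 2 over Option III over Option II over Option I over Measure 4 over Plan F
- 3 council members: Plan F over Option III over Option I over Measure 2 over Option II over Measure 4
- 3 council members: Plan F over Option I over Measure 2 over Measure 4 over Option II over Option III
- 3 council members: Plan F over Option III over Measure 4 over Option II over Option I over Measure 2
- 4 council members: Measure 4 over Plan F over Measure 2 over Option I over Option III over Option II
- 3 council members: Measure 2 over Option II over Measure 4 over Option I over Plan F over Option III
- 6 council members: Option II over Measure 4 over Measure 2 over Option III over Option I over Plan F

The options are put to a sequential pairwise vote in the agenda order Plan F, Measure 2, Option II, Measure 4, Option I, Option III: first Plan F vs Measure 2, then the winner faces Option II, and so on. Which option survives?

Measure 4

Round 1: Plan F vs Measure 2 — 13–16, Measure 2 advances.
Round 2: Measure 2 vs Option II — 16–13, Measure 2 advances.
Round 3: Measure 2 vs Measure 4 — 12–17, Measure 4 advances.
Round 4: Measure 4 vs Option I — 16–13, Measure 4 advances.
Round 5: Measure 4 vs Option III — 20–9, Measure 4 advances.
The agenda winner is Measure 4.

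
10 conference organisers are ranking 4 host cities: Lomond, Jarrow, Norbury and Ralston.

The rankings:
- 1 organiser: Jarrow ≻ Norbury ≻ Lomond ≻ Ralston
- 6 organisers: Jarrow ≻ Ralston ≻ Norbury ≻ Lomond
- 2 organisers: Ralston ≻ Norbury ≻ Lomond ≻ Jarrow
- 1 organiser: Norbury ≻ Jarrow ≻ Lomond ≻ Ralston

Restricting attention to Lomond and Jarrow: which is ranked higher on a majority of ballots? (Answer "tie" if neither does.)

Jarrow

Ballots ranking Lomond above Jarrow: 2.
Ballots ranking Jarrow above Lomond: 10 − 2 = 8.
Jarrow wins the head-to-head 8–2.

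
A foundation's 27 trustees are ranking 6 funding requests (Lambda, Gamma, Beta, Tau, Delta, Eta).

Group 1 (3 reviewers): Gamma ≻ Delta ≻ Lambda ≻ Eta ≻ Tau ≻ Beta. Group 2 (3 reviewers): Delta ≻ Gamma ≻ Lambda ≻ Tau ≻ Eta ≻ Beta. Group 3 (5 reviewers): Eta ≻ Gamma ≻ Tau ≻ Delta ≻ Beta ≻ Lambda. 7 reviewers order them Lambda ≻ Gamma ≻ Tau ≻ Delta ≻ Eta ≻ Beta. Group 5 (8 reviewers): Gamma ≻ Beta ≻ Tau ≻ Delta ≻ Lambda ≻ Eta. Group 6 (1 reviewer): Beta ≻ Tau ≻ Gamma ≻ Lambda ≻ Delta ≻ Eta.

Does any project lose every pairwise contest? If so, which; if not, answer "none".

Head-to-head results (27 reviewers):
Lambda vs Gamma: Gamma wins 20–7.
Lambda–Beta: Beta 14–13.
Lambda vs Tau: Lambda is ranked higher on 3+3+7 = 13 ballots, Tau on 14. Tau wins 14–13.
Lambda vs Delta: 8 to 19, Delta.
Lambda vs Eta: Lambda, 22–5.
Gamma vs Beta: Gamma preferred on 3+3+5+7+8 = 26 ballots; Gamma wins 26–1.
Gamma vs Tau: 26 to 1, Gamma.
Gamma vs Delta: Gamma, 24–3.
Gamma vs Eta: Gamma is ranked higher on 3+3+7+8+1 = 22 ballots, Eta on 5. Gamma wins 22–5.
Beta vs Tau: Tau wins 18–9.
Beta–Delta: Delta 18–9.
Beta vs Eta: Eta wins 18–9.
Tau vs Delta: Tau wins 21–6.
Tau–Eta: Tau 19–8.
Delta vs Eta: Delta, 22–5.
Every project wins at least one matchup (Lambda beats Eta; Gamma beats Lambda; Beta beats Lambda; Tau beats Lambda; Delta beats Lambda; Eta beats Beta), so there is no Condorcet loser.

none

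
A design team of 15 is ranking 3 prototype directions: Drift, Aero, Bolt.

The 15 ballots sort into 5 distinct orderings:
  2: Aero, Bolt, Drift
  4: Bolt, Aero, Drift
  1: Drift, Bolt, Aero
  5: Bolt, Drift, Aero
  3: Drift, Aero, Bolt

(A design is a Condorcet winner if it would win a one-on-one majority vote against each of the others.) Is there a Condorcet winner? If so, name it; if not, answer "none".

Bolt

Pairwise majorities:
Drift vs Aero: Drift preferred on 1+5+3 = 9 ballots; Drift wins 9–6.
Drift vs Bolt: Drift is ranked higher on 1+3 = 4 ballots, Bolt on 11. Bolt wins 11–4.
Aero vs Bolt: 5 to 10, Bolt.
Bolt beats each of Drift, Aero — Bolt is the Condorcet winner.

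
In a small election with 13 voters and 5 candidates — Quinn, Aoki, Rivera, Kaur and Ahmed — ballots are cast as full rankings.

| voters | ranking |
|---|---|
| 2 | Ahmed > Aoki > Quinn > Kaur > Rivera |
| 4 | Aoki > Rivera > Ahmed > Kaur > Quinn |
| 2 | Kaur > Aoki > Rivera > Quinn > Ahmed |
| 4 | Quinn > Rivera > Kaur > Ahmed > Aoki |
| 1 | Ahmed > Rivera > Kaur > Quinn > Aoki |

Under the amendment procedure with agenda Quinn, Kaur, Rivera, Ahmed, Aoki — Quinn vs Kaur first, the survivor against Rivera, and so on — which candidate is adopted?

Round 1: Quinn vs Kaur — 6–7, Kaur advances.
Round 2: Kaur vs Rivera — 4–9, Rivera advances.
Round 3: Rivera vs Ahmed — 10–3, Rivera advances.
Round 4: Rivera vs Aoki — 5–8, Aoki advances.
Aoki survives the agenda.

Aoki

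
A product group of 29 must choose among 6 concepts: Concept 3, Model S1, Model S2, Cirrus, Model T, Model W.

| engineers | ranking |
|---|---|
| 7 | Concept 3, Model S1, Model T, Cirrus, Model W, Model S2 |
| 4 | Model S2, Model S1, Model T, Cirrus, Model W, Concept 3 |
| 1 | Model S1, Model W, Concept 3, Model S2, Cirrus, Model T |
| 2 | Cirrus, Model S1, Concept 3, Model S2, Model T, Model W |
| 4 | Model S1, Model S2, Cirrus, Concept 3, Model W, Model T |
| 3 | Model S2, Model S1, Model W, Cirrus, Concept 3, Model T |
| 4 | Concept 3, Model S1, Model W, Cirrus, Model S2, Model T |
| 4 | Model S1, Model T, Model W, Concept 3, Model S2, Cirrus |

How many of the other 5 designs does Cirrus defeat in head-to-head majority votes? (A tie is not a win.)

Cirrus against each rival (29 engineers):
Cirrus vs Concept 3: Concept 3 wins 16–13.
Cirrus vs Model S1: Cirrus preferred on 2 ballots; Model S1 wins 27–2.
Cirrus vs Model S2: Model S2 wins 16–13.
Cirrus vs Model T: Model T wins 15–14.
Cirrus vs Model W: Cirrus wins 17–12.
Cirrus beats Model W; loses to Concept 3, Model S1, Model S2, Model T — 1 pairwise win.

1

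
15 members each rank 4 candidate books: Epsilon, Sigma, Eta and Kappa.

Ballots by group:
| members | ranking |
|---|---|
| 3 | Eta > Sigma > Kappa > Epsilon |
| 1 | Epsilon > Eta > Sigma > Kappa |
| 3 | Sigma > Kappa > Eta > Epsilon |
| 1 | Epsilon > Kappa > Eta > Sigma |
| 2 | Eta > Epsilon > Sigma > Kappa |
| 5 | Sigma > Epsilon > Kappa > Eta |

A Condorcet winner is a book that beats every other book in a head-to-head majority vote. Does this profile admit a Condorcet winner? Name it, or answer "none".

Sigma

Head-to-head results (15 members):
Epsilon vs Sigma: Sigma wins 11–4.
Epsilon–Eta: Eta 8–7.
Epsilon vs Kappa: Epsilon, 9–6.
Sigma vs Eta: Sigma wins 8–7.
Sigma vs Kappa: Sigma wins 14–1.
Eta vs Kappa: Kappa wins 9–6.
Only Sigma has no losses; Sigma is the Condorcet winner.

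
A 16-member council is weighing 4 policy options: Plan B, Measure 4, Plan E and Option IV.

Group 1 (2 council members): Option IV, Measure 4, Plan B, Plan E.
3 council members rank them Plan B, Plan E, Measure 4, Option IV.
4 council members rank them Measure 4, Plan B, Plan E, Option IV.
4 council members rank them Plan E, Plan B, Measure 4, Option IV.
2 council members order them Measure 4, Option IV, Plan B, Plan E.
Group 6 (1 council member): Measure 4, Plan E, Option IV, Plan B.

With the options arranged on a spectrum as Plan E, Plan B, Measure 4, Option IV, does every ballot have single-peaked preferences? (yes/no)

Axis positions: Plan E=1, Plan B=2, Measure 4=3, Option IV=4.
Group 1 (peak Option IV at position 4): ranking walks positions 4-3-2-1, expanding outward from the peak — single-peaked.
Group 2 (peak Plan B at position 2): ranking walks positions 2-1-3-4, expanding outward from the peak — single-peaked.
Group 3 (peak Measure 4 at position 3): ranking walks positions 3-2-1-4, expanding outward from the peak — single-peaked.
Group 4 (peak Plan E at position 1): ranking walks positions 1-2-3-4, expanding outward from the peak — single-peaked.
Group 5 (peak Measure 4 at position 3): ranking walks positions 3-4-2-1, expanding outward from the peak — single-peaked.
Group 6: ranking walks positions 3-1-4-2; Plan E is ranked above Plan B even though Plan B lies between Plan E and the peak Measure 4 on the axis — preferences dip and rise again. Not single-peaked.
Group 6 violates single-peakedness, so the profile is not single-peaked on this axis.

no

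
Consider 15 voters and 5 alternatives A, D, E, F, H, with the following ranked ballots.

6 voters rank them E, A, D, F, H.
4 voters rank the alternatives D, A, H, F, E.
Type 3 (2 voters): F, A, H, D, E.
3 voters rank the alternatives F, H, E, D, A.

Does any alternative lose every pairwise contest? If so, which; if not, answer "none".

Pairwise majorities:
A vs D: A, 8–7.
A vs E: A preferred on 4+2 = 6 ballots; E wins 9–6.
A vs F: A preferred on 6+4 = 10 ballots; A wins 10–5.
A–H: A 12–3.
D vs E: D is ranked higher on 4+2 = 6 ballots, E on 9. E wins 9–6.
D vs F: D wins 10–5.
D vs H: D wins 10–5.
E vs F: E preferred on 6 ballots; F wins 9–6.
E vs H: 6 for E, 9 for H — H by 9–6.
F–H: F 11–4.
Every alternative wins at least one matchup (A beats D; D beats F; E beats A; F beats E; H beats E), so there is no Condorcet loser.

none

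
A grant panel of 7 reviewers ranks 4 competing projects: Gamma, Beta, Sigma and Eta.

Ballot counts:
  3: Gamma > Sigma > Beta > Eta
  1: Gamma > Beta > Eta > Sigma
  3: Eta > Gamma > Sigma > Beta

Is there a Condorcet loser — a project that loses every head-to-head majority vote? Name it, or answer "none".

Pairwise majorities:
Gamma vs Beta: 3+1+3 = 7 for Gamma, 0 for Beta — Gamma by 7–0.
Gamma vs Sigma: Gamma, 7–0.
Gamma vs Eta: 3+1 = 4 for Gamma, 3 for Eta — Gamma by 4–3.
Beta vs Sigma: Sigma wins 6–1.
Beta vs Eta: 3+1 = 4 for Beta, 3 for Eta — Beta by 4–3.
Sigma vs Eta: Eta wins 4–3.
Each project has at least one pairwise win (Gamma beats Beta; Beta beats Eta; Sigma beats Beta; Eta beats Sigma) — no Condorcet loser.

none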